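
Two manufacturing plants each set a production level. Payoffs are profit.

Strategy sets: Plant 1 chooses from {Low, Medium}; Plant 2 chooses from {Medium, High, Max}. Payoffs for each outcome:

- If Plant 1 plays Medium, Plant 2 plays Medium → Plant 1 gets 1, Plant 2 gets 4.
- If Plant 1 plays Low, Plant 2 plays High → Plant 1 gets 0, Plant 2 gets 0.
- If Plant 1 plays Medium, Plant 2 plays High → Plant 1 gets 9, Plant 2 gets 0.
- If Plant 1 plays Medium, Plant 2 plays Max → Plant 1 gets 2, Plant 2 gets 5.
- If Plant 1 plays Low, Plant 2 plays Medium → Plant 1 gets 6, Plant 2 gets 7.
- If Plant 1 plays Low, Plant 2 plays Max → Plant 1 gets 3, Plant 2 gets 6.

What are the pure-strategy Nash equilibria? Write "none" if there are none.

(Low, Medium): Plant 1 gets 6, best alternative 1; Plant 2 gets 7, best alternative 6. No profitable deviation — NE.
(Low, High): Plant 1 can switch to Medium (0 → 9). Not NE.
(Low, Max): Plant 2 can switch to Medium (6 → 7). Not NE.
(Medium, Medium): Plant 1 can switch to Low (1 → 6). Not NE.
(Medium, High): Plant 2 can switch to Medium (0 → 4). Not NE.
(Medium, Max): Plant 1 can switch to Low (2 → 3). Not NE.

The unique pure-strategy Nash equilibrium is (Low, Medium).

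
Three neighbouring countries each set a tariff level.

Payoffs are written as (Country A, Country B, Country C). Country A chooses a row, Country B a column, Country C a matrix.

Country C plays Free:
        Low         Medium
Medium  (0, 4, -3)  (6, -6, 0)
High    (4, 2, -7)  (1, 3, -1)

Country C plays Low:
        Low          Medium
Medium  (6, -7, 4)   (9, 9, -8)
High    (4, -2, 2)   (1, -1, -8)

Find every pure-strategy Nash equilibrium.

There is no pure-strategy Nash equilibrium.

(Medium, Low, Free): Country A can switch to High (0 → 4). Not NE.
(Medium, Low, Low): Country B can switch to Medium (-7 → 9). Not NE.
(Medium, Medium, Free): Country B can switch to Low (-6 → 4). Not NE.
(Medium, Medium, Low): Country C can switch to Free (-8 → 0). Not NE.
(High, Low, Free): Country B can switch to Medium (2 → 3). Not NE.
(High, Low, Low): Country A can switch to Medium (4 → 6). Not NE.
(The remaining 2 profiles each have a profitable deviation by the same check.)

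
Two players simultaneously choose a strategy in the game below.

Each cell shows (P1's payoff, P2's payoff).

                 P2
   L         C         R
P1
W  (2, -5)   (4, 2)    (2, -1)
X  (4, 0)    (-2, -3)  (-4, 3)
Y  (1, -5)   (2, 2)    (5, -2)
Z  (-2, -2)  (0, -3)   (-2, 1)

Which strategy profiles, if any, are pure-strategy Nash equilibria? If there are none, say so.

(W, C)

P1 against L: payoffs 2, 4, 1, -2 → best response X.
P1 against C: payoffs 4, -2, 2, 0 → best response W.
P1 against R: payoffs 2, -4, 5, -2 → best response Y.
P2 against W: payoffs -5, 2, -1 → best response C.
P2 against X: payoffs 0, -3, 3 → best response R.
P2 against Y: payoffs -5, 2, -2 → best response C.
P2 against Z: payoffs -2, -3, 1 → best response R.
Mutual best responses: (W, C).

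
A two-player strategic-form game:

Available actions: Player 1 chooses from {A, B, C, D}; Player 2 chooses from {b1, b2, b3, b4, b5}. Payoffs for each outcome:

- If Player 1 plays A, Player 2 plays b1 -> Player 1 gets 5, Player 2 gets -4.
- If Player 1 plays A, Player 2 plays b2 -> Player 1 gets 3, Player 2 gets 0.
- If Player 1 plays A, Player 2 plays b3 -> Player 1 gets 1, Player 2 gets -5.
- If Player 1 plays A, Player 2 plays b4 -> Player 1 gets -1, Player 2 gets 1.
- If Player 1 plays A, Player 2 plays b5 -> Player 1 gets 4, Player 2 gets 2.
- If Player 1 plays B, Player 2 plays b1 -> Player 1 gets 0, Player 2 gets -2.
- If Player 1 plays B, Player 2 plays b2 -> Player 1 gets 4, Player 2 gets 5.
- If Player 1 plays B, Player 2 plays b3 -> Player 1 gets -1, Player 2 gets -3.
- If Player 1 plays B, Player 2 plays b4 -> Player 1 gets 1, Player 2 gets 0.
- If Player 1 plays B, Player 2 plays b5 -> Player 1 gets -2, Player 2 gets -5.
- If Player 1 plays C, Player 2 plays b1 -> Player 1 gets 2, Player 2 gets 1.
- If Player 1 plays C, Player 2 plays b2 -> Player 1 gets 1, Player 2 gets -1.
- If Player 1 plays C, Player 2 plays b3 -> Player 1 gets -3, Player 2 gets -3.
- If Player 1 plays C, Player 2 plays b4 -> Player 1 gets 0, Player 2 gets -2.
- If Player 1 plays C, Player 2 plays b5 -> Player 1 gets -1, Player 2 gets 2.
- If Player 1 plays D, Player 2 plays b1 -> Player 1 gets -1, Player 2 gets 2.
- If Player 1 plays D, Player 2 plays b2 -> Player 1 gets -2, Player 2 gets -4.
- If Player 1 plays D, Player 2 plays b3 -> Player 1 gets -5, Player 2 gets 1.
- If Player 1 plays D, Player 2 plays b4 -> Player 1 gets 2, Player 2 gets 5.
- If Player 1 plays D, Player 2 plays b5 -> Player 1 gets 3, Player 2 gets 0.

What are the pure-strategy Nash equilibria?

Pure-strategy Nash equilibria: (A, b5), (B, b2), (D, b4)

Player 1 against b1: payoffs 5, 0, 2, -1 → best response A.
Player 1 against b2: payoffs 3, 4, 1, -2 → best response B.
Player 1 against b3: payoffs 1, -1, -3, -5 → best response A.
Player 1 against b4: payoffs -1, 1, 0, 2 → best response D.
Player 1 against b5: payoffs 4, -2, -1, 3 → best response A.
Player 2 against A: payoffs -4, 0, -5, 1, 2 → best response b5.
Player 2 against B: payoffs -2, 5, -3, 0, -5 → best response b2.
Player 2 against C: payoffs 1, -1, -3, -2, 2 → best response b5.
Player 2 against D: payoffs 2, -4, 1, 5, 0 → best response b4.
Mutual best responses: (A, b5); (B, b2); (D, b4).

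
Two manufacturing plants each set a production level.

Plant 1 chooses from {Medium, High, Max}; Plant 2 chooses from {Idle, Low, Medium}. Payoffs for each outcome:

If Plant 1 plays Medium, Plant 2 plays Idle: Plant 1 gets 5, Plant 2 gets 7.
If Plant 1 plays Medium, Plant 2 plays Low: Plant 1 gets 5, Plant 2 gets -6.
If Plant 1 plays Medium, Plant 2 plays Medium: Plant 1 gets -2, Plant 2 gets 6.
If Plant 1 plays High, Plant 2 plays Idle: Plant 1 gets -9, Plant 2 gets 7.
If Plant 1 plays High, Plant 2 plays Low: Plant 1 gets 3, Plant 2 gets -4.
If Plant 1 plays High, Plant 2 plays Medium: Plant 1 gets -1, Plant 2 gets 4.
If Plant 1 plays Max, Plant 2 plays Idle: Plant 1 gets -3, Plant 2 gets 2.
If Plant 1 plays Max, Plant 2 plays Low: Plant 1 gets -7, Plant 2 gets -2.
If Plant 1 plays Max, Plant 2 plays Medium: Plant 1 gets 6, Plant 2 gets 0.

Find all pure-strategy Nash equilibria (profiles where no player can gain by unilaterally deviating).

(Medium, Idle): Plant 1 gets 5, best alternative -3; Plant 2 gets 7, best alternative 6. No profitable deviation — NE.
(Medium, Low): Plant 2 can switch to Idle (-6 → 7). Not NE.
(Medium, Medium): Plant 1 can switch to High (-2 → -1). Not NE.
(High, Idle): Plant 1 can switch to Medium (-9 → 5). Not NE.
(High, Low): Plant 1 can switch to Medium (3 → 5). Not NE.
(High, Medium): Plant 1 can switch to Max (-1 → 6). Not NE.
(Max, Idle): Plant 1 can switch to Medium (-3 → 5). Not NE.
(Max, Low): Plant 1 can switch to Medium (-7 → 5). Not NE.
(Max, Medium): Plant 2 can switch to Idle (0 → 2). Not NE.

(Medium, Idle)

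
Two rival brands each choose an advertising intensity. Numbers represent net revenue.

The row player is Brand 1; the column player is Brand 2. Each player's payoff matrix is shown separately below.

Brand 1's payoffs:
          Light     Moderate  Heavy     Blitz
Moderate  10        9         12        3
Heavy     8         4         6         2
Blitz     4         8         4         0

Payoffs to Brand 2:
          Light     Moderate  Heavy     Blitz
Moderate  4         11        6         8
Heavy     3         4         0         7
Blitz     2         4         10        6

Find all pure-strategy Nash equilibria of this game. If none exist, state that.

For each player, find the best response to each opponent profile; mutual best responses are the pure NE.
Brand 1 against Light: payoffs 10, 8, 4 → best response Moderate.
Brand 1 against Moderate: payoffs 9, 4, 8 → best response Moderate.
Brand 1 against Heavy: payoffs 12, 6, 4 → best response Moderate.
Brand 1 against Blitz: payoffs 3, 2, 0 → best response Moderate.
Brand 2 against Moderate: payoffs 4, 11, 6, 8 → best response Moderate.
Brand 2 against Heavy: payoffs 3, 4, 0, 7 → best response Blitz.
Brand 2 against Blitz: payoffs 2, 4, 10, 6 → best response Heavy.
Mutual best responses: (Moderate, Moderate).

(Moderate, Moderate)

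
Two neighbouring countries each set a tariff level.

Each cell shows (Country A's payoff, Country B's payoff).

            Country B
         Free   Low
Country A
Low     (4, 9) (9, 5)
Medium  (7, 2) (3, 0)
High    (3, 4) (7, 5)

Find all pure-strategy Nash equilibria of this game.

Mark each player's best response to every combination of opponents' strategies; a profile where every player is best-responding is a pure Nash equilibrium.
Country A against Free: payoffs 4, 7, 3 → best response Medium.
Country A against Low: payoffs 9, 3, 7 → best response Low.
Country B against Low: payoffs 9, 5 → best response Free.
Country B against Medium: payoffs 2, 0 → best response Free.
Country B against High: payoffs 4, 5 → best response Low.
Mutual best responses: (Medium, Free).

(Medium, Free)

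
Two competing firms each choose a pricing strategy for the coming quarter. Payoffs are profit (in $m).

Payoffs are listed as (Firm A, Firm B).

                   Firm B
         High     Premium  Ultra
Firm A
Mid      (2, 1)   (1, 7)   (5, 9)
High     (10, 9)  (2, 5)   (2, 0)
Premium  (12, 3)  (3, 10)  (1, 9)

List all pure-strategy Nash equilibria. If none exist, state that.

The pure Nash equilibria are (Mid, Ultra) and (Premium, Premium).

(Mid, High): Firm A can switch to High (2 → 10). Not NE.
(Mid, Premium): Firm A can switch to High (1 → 2). Not NE.
(Mid, Ultra): Firm A gets 5, best alternative 2; Firm B gets 9, best alternative 7. No profitable deviation — NE.
(High, High): Firm A can switch to Premium (10 → 12). Not NE.
(High, Premium): Firm A can switch to Premium (2 → 3). Not NE.
(High, Ultra): Firm A can switch to Mid (2 → 5). Not NE.
(Premium, High): Firm B can switch to Premium (3 → 10). Not NE.
(Premium, Premium): Firm A gets 3, best alternative 2; Firm B gets 10, best alternative 9. No profitable deviation — NE.
(Premium, Ultra): Firm A can switch to Mid (1 → 5). Not NE.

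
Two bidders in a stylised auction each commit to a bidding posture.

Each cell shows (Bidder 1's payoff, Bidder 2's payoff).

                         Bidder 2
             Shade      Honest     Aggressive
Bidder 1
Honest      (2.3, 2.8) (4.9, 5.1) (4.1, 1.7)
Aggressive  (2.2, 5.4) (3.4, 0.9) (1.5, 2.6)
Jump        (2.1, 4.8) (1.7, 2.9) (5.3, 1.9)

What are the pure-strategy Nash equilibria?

Pure NE: (Honest, Honest)

Bidder 1 against Shade: payoffs 2.3, 2.2, 2.1 → best response Honest.
Bidder 1 against Honest: payoffs 4.9, 3.4, 1.7 → best response Honest.
Bidder 1 against Aggressive: payoffs 4.1, 1.5, 5.3 → best response Jump.
Bidder 2 against Honest: payoffs 2.8, 5.1, 1.7 → best response Honest.
Bidder 2 against Aggressive: payoffs 5.4, 0.9, 2.6 → best response Shade.
Bidder 2 against Jump: payoffs 4.8, 2.9, 1.9 → best response Shade.
Mutual best responses: (Honest, Honest).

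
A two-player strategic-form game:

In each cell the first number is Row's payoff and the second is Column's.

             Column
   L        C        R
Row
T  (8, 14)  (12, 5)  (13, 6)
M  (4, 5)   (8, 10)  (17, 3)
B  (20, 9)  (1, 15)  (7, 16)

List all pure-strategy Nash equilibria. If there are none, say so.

For each player, find the best response to each opponent profile; mutual best responses are the pure NE.
Row against L: payoffs 8, 4, 20 → best response B.
Row against C: payoffs 12, 8, 1 → best response T.
Row against R: payoffs 13, 17, 7 → best response M.
Column against T: payoffs 14, 5, 6 → best response L.
Column against M: payoffs 5, 10, 3 → best response C.
Column against B: payoffs 9, 15, 16 → best response R.
No profile is a mutual best response for all players.

There is no pure-strategy Nash equilibrium.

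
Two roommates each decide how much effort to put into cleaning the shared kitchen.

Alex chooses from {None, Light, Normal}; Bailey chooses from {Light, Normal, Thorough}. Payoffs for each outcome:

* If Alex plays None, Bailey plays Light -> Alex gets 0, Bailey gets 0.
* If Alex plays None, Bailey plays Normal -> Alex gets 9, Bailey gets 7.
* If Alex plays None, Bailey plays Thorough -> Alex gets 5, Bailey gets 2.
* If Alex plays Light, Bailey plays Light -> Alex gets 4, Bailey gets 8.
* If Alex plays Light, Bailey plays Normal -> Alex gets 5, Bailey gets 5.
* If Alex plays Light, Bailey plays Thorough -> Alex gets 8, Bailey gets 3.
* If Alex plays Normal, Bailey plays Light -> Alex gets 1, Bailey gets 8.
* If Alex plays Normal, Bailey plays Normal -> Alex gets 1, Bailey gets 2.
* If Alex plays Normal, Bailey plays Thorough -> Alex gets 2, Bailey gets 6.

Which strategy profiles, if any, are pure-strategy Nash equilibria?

The pure Nash equilibria are (None, Normal) and (Light, Light).

For each player, find the best response to each opponent profile; mutual best responses are the pure NE.
Alex against Light: payoffs 0, 4, 1 → best response Light.
Alex against Normal: payoffs 9, 5, 1 → best response None.
Alex against Thorough: payoffs 5, 8, 2 → best response Light.
Bailey against None: payoffs 0, 7, 2 → best response Normal.
Bailey against Light: payoffs 8, 5, 3 → best response Light.
Bailey against Normal: payoffs 8, 2, 6 → best response Light.
Mutual best responses: (None, Normal); (Light, Light).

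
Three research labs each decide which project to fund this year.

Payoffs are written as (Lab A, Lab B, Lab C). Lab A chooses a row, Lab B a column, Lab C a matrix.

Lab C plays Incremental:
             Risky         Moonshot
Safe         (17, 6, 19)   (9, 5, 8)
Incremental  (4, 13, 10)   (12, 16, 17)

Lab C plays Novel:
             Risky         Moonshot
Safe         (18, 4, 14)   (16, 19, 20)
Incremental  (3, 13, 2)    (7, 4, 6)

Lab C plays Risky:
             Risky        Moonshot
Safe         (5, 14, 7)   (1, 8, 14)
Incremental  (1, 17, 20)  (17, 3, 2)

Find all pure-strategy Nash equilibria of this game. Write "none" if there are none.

(Safe, Risky, Incremental) and (Safe, Moonshot, Novel) and (Incremental, Moonshot, Incremental)

(Safe, Risky, Incremental): Lab A gets 17, best alternative 4; Lab B gets 6, best alternative 5; Lab C gets 19, best alternative 14. No profitable deviation — NE.
(Safe, Risky, Novel): Lab B can switch to Moonshot (4 → 19). Not NE.
(Safe, Risky, Risky): Lab C can switch to Incremental (7 → 19). Not NE.
(Safe, Moonshot, Incremental): Lab A can switch to Incremental (9 → 12). Not NE.
(Safe, Moonshot, Novel): Lab A gets 16, best alternative 7; Lab B gets 19, best alternative 4; Lab C gets 20, best alternative 14. No profitable deviation — NE.
(Safe, Moonshot, Risky): Lab A can switch to Incremental (1 → 17). Not NE.
(Incremental, Risky, Incremental): Lab A can switch to Safe (4 → 17). Not NE.
(Incremental, Risky, Novel): Lab A can switch to Safe (3 → 18). Not NE.
(Incremental, Risky, Risky): Lab A can switch to Safe (1 → 5). Not NE.
(Incremental, Moonshot, Incremental): Lab A gets 12, best alternative 9; Lab B gets 16, best alternative 13; Lab C gets 17, best alternative 6. No profitable deviation — NE.
(Incremental, Moonshot, Novel): Lab A can switch to Safe (7 → 16). Not NE.
(The remaining 1 profile has a profitable deviation by the same check.)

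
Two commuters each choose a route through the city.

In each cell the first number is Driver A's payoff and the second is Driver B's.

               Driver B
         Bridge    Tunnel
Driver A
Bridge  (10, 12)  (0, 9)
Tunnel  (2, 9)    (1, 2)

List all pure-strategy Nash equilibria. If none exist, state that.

Driver A against Bridge: payoffs 10, 2 → best response Bridge.
Driver A against Tunnel: payoffs 0, 1 → best response Tunnel.
Driver B against Bridge: payoffs 12, 9 → best response Bridge.
Driver B against Tunnel: payoffs 9, 2 → best response Bridge.
Mutual best responses: (Bridge, Bridge).

Pure NE: (Bridge, Bridge)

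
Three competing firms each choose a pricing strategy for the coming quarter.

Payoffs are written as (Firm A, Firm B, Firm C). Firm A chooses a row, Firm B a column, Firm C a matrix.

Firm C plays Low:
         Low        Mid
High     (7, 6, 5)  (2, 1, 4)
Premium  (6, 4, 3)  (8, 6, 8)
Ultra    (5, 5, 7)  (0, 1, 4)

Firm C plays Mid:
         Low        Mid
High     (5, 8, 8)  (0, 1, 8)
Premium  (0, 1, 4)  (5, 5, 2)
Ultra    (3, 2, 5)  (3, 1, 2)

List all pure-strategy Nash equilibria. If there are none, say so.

(High, Low, Mid); (Premium, Mid, Low)

Firm A against (Low, Low): payoffs 7, 6, 5 → best response High.
Firm A against (Low, Mid): payoffs 5, 0, 3 → best response High.
Firm A against (Mid, Low): payoffs 2, 8, 0 → best response Premium.
Firm A against (Mid, Mid): payoffs 0, 5, 3 → best response Premium.
Firm B against (High, Low): payoffs 6, 1 → best response Low.
Firm B against (High, Mid): payoffs 8, 1 → best response Low.
Firm B against (Premium, Low): payoffs 4, 6 → best response Mid.
Firm B against (Premium, Mid): payoffs 1, 5 → best response Mid.
Firm B against (Ultra, Low): payoffs 5, 1 → best response Low.
Firm B against (Ultra, Mid): payoffs 2, 1 → best response Low.
Firm C against (High, Low): payoffs 5, 8 → best response Mid.
Firm C against (High, Mid): payoffs 4, 8 → best response Mid.
Firm C against (Premium, Low): payoffs 3, 4 → best response Mid.
Firm C against (Premium, Mid): payoffs 8, 2 → best response Low.
Firm C against (Ultra, Low): payoffs 7, 5 → best response Low.
Firm C against (Ultra, Mid): payoffs 4, 2 → best response Low.
Mutual best responses: (High, Low, Mid); (Premium, Mid, Low).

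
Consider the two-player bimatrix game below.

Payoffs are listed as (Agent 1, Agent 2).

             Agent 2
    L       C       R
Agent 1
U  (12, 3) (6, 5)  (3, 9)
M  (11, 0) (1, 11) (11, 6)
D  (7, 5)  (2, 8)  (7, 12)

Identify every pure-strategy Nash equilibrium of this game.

none

Check each profile: it is a Nash equilibrium iff no player can strictly gain by switching unilaterally.
(U, L): Agent 2 can switch to C (3 → 5). Not NE.
(U, C): Agent 2 can switch to R (5 → 9). Not NE.
(U, R): Agent 1 can switch to M (3 → 11). Not NE.
(M, L): Agent 1 can switch to U (11 → 12). Not NE.
(M, C): Agent 1 can switch to U (1 → 6). Not NE.
(M, R): Agent 2 can switch to C (6 → 11). Not NE.
(D, L): Agent 1 can switch to U (7 → 12). Not NE.
(D, C): Agent 1 can switch to U (2 → 6). Not NE.
(D, R): Agent 1 can switch to M (7 → 11). Not NE.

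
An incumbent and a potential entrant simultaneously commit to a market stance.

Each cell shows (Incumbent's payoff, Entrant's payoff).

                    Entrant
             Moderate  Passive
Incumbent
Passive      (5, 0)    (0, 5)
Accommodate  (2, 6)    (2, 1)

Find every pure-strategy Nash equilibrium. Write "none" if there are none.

Check each profile: it is a Nash equilibrium iff no player can strictly gain by switching unilaterally.
(Passive, Moderate): Entrant can switch to Passive (0 → 5). Not NE.
(Passive, Passive): Incumbent can switch to Accommodate (0 → 2). Not NE.
(Accommodate, Moderate): Incumbent can switch to Passive (2 → 5). Not NE.
(Accommodate, Passive): Entrant can switch to Moderate (1 → 6). Not NE.

This game has no pure Nash equilibrium.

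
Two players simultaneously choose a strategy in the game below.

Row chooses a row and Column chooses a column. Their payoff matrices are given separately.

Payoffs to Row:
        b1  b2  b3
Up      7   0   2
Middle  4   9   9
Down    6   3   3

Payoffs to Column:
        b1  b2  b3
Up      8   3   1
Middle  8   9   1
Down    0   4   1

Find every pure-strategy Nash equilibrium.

Check each profile: it is a Nash equilibrium iff no player can strictly gain by switching unilaterally.
(Up, b1): Row gets 7, best alternative 6; Column gets 8, best alternative 3. No profitable deviation — NE.
(Up, b2): Row can switch to Middle (0 → 9). Not NE.
(Up, b3): Row can switch to Middle (2 → 9). Not NE.
(Middle, b1): Row can switch to Up (4 → 7). Not NE.
(Middle, b2): Row gets 9, best alternative 3; Column gets 9, best alternative 8. No profitable deviation — NE.
(Middle, b3): Column can switch to b1 (1 → 8). Not NE.
(Down, b1): Row can switch to Up (6 → 7). Not NE.
(Down, b2): Row can switch to Middle (3 → 9). Not NE.
(Down, b3): Row can switch to Middle (3 → 9). Not NE.

(Up, b1), (Middle, b2)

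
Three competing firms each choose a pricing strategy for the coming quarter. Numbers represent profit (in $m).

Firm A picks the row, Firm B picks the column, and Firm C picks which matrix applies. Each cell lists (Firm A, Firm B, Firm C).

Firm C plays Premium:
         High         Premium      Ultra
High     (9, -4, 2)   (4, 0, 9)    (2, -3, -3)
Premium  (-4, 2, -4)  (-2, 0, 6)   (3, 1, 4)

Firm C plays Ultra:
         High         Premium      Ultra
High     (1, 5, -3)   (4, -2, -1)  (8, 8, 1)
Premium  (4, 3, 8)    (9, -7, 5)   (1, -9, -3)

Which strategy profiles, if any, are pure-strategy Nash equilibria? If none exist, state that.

The pure Nash equilibria are (High, Premium, Premium), (High, Ultra, Ultra), (Premium, High, Ultra).

(High, High, Premium): Firm B can switch to Premium (-4 → 0). Not NE.
(High, High, Ultra): Firm A can switch to Premium (1 → 4). Not NE.
(High, Premium, Premium): Firm A gets 4, best alternative -2; Firm B gets 0, best alternative -3; Firm C gets 9, best alternative -1. No profitable deviation — NE.
(High, Premium, Ultra): Firm A can switch to Premium (4 → 9). Not NE.
(High, Ultra, Premium): Firm A can switch to Premium (2 → 3). Not NE.
(High, Ultra, Ultra): Firm A gets 8, best alternative 1; Firm B gets 8, best alternative 5; Firm C gets 1, best alternative -3. No profitable deviation — NE.
(Premium, High, Premium): Firm A can switch to High (-4 → 9). Not NE.
(Premium, High, Ultra): Firm A gets 4, best alternative 1; Firm B gets 3, best alternative -7; Firm C gets 8, best alternative -4. No profitable deviation — NE.
(Premium, Premium, Premium): Firm A can switch to High (-2 → 4). Not NE.
(The remaining 3 profiles each have a profitable deviation by the same check.)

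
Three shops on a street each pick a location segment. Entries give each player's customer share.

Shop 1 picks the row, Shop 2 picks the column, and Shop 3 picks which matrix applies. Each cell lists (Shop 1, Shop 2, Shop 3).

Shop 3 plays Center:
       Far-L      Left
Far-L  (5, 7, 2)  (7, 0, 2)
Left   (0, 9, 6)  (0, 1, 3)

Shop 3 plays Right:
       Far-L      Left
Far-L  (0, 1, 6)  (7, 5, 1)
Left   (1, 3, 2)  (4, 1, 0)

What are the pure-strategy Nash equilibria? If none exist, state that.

No pure-strategy Nash equilibrium.

Shop 1 against (Far-L, Center): payoffs 5, 0 → best response Far-L.
Shop 1 against (Far-L, Right): payoffs 0, 1 → best response Left.
Shop 1 against (Left, Center): payoffs 7, 0 → best response Far-L.
Shop 1 against (Left, Right): payoffs 7, 4 → best response Far-L.
Shop 2 against (Far-L, Center): payoffs 7, 0 → best response Far-L.
Shop 2 against (Far-L, Right): payoffs 1, 5 → best response Left.
Shop 2 against (Left, Center): payoffs 9, 1 → best response Far-L.
Shop 2 against (Left, Right): payoffs 3, 1 → best response Far-L.
Shop 3 against (Far-L, Far-L): payoffs 2, 6 → best response Right.
Shop 3 against (Far-L, Left): payoffs 2, 1 → best response Center.
Shop 3 against (Left, Far-L): payoffs 6, 2 → best response Center.
Shop 3 against (Left, Left): payoffs 3, 0 → best response Center.
No profile is a mutual best response for all players.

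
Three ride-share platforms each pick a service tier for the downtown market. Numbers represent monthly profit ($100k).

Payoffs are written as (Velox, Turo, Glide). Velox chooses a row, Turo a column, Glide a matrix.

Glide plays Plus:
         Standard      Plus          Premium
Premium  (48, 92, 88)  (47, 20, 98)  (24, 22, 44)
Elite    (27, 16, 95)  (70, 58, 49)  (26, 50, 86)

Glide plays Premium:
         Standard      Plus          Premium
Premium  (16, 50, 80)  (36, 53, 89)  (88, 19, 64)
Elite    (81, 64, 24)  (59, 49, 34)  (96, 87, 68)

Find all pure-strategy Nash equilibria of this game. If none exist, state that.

Velox against (Standard, Plus): payoffs 48, 27 → best response Premium.
Velox against (Standard, Premium): payoffs 16, 81 → best response Elite.
Velox against (Plus, Plus): payoffs 47, 70 → best response Elite.
Velox against (Plus, Premium): payoffs 36, 59 → best response Elite.
Velox against (Premium, Plus): payoffs 24, 26 → best response Elite.
Velox against (Premium, Premium): payoffs 88, 96 → best response Elite.
Turo against (Premium, Plus): payoffs 92, 20, 22 → best response Standard.
Turo against (Premium, Premium): payoffs 50, 53, 19 → best response Plus.
Turo against (Elite, Plus): payoffs 16, 58, 50 → best response Plus.
Turo against (Elite, Premium): payoffs 64, 49, 87 → best response Premium.
Glide against (Premium, Standard): payoffs 88, 80 → best response Plus.
Glide against (Premium, Plus): payoffs 98, 89 → best response Plus.
Glide against (Premium, Premium): payoffs 44, 64 → best response Premium.
Glide against (Elite, Standard): payoffs 95, 24 → best response Plus.
Glide against (Elite, Plus): payoffs 49, 34 → best response Plus.
Glide against (Elite, Premium): payoffs 86, 68 → best response Plus.
Mutual best responses: (Premium, Standard, Plus); (Elite, Plus, Plus).

The pure Nash equilibria are (Premium, Standard, Plus); (Elite, Plus, Plus).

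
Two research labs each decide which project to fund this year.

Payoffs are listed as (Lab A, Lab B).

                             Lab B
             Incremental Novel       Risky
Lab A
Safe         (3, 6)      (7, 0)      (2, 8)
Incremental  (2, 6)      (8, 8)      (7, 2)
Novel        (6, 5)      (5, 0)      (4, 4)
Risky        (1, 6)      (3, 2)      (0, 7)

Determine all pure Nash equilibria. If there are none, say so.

The pure Nash equilibria are (Incremental, Novel) and (Novel, Incremental).

Lab A against Incremental: payoffs 3, 2, 6, 1 → best response Novel.
Lab A against Novel: payoffs 7, 8, 5, 3 → best response Incremental.
Lab A against Risky: payoffs 2, 7, 4, 0 → best response Incremental.
Lab B against Safe: payoffs 6, 0, 8 → best response Risky.
Lab B against Incremental: payoffs 6, 8, 2 → best response Novel.
Lab B against Novel: payoffs 5, 0, 4 → best response Incremental.
Lab B against Risky: payoffs 6, 2, 7 → best response Risky.
Mutual best responses: (Incremental, Novel); (Novel, Incremental).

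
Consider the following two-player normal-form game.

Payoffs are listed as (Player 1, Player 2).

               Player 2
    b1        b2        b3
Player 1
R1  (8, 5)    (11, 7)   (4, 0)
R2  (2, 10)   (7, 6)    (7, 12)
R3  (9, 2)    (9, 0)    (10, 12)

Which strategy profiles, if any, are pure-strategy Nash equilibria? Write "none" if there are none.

(R1, b1): Player 1 can switch to R3 (8 → 9). Not NE.
(R1, b2): Player 1 gets 11, best alternative 9; Player 2 gets 7, best alternative 5. No profitable deviation — NE.
(R1, b3): Player 1 can switch to R2 (4 → 7). Not NE.
(R2, b1): Player 1 can switch to R1 (2 → 8). Not NE.
(R2, b2): Player 1 can switch to R1 (7 → 11). Not NE.
(R2, b3): Player 1 can switch to R3 (7 → 10). Not NE.
(R3, b1): Player 2 can switch to b3 (2 → 12). Not NE.
(R3, b2): Player 1 can switch to R1 (9 → 11). Not NE.
(R3, b3): Player 1 gets 10, best alternative 7; Player 2 gets 12, best alternative 2. No profitable deviation — NE.

The pure Nash equilibria are (R1, b2), (R3, b3).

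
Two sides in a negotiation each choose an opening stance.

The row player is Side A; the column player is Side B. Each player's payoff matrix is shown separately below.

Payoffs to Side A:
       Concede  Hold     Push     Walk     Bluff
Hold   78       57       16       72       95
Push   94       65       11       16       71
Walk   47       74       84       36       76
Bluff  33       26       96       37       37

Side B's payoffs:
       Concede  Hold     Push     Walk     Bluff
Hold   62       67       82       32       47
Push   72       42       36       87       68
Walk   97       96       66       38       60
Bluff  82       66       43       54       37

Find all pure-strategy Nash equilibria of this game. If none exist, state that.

No pure-strategy Nash equilibrium.

Side A against Concede: payoffs 78, 94, 47, 33 → best response Push.
Side A against Hold: payoffs 57, 65, 74, 26 → best response Walk.
Side A against Push: payoffs 16, 11, 84, 96 → best response Bluff.
Side A against Walk: payoffs 72, 16, 36, 37 → best response Hold.
Side A against Bluff: payoffs 95, 71, 76, 37 → best response Hold.
Side B against Hold: payoffs 62, 67, 82, 32, 47 → best response Push.
Side B against Push: payoffs 72, 42, 36, 87, 68 → best response Walk.
Side B against Walk: payoffs 97, 96, 66, 38, 60 → best response Concede.
Side B against Bluff: payoffs 82, 66, 43, 54, 37 → best response Concede.
No profile is a mutual best response for all players.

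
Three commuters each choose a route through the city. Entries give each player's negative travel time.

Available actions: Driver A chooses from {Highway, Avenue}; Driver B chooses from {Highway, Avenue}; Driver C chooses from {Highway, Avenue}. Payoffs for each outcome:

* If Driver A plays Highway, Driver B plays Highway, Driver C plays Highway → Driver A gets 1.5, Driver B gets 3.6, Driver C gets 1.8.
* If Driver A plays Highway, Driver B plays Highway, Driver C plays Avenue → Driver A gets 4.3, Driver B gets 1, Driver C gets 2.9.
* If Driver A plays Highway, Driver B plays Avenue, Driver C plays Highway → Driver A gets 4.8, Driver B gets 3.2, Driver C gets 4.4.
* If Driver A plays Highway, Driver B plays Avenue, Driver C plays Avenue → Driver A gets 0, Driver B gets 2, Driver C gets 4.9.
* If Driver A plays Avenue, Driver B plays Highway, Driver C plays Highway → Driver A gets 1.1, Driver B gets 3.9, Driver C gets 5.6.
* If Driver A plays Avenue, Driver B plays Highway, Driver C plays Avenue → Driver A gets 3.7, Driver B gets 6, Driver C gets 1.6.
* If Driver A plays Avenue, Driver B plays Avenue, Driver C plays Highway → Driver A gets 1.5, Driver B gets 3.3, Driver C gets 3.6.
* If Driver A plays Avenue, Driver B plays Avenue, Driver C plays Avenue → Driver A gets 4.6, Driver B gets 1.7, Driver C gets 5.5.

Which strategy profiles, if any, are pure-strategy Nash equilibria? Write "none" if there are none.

Driver A against (Highway, Highway): payoffs 1.5, 1.1 → best response Highway.
Driver A against (Highway, Avenue): payoffs 4.3, 3.7 → best response Highway.
Driver A against (Avenue, Highway): payoffs 4.8, 1.5 → best response Highway.
Driver A against (Avenue, Avenue): payoffs 0, 4.6 → best response Avenue.
Driver B against (Highway, Highway): payoffs 3.6, 3.2 → best response Highway.
Driver B against (Highway, Avenue): payoffs 1, 2 → best response Avenue.
Driver B against (Avenue, Highway): payoffs 3.9, 3.3 → best response Highway.
Driver B against (Avenue, Avenue): payoffs 6, 1.7 → best response Highway.
Driver C against (Highway, Highway): payoffs 1.8, 2.9 → best response Avenue.
Driver C against (Highway, Avenue): payoffs 4.4, 4.9 → best response Avenue.
Driver C against (Avenue, Highway): payoffs 5.6, 1.6 → best response Highway.
Driver C against (Avenue, Avenue): payoffs 3.6, 5.5 → best response Avenue.
No profile is a mutual best response for all players.

No pure-strategy Nash equilibrium.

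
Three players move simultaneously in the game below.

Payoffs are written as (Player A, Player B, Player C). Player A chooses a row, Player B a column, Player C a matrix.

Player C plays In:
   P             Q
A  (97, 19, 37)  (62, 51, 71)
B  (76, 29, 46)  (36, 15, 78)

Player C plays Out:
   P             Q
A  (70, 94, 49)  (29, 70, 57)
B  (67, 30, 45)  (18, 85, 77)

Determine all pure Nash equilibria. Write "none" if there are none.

Player A against (P, In): payoffs 97, 76 → best response A.
Player A against (P, Out): payoffs 70, 67 → best response A.
Player A against (Q, In): payoffs 62, 36 → best response A.
Player A against (Q, Out): payoffs 29, 18 → best response A.
Player B against (A, In): payoffs 19, 51 → best response Q.
Player B against (A, Out): payoffs 94, 70 → best response P.
Player B against (B, In): payoffs 29, 15 → best response P.
Player B against (B, Out): payoffs 30, 85 → best response Q.
Player C against (A, P): payoffs 37, 49 → best response Out.
Player C against (A, Q): payoffs 71, 57 → best response In.
Player C against (B, P): payoffs 46, 45 → best response In.
Player C against (B, Q): payoffs 78, 77 → best response In.
Mutual best responses: (A, P, Out); (A, Q, In).

The pure Nash equilibria are (A, P, Out) and (A, Q, In).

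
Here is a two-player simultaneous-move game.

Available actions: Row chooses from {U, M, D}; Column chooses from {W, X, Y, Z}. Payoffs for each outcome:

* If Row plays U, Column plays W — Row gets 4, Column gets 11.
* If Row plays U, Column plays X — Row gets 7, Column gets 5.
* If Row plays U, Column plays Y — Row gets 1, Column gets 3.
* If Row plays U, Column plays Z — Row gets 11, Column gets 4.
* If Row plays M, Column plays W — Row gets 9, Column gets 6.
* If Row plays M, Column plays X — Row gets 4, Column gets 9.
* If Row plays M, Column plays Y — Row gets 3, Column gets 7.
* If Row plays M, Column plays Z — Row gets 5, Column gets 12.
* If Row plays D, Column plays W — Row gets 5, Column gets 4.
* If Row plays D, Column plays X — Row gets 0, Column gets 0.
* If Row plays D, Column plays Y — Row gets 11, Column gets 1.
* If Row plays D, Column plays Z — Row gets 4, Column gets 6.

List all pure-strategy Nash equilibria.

Check each profile: it is a Nash equilibrium iff no player can strictly gain by switching unilaterally.
(U, W): Row can switch to M (4 → 9). Not NE.
(U, X): Column can switch to W (5 → 11). Not NE.
(U, Y): Row can switch to M (1 → 3). Not NE.
(U, Z): Column can switch to W (4 → 11). Not NE.
(M, W): Column can switch to X (6 → 9). Not NE.
(M, X): Row can switch to U (4 → 7). Not NE.
(The remaining 6 profiles each have a profitable deviation by the same check.)

This game has no pure Nash equilibrium.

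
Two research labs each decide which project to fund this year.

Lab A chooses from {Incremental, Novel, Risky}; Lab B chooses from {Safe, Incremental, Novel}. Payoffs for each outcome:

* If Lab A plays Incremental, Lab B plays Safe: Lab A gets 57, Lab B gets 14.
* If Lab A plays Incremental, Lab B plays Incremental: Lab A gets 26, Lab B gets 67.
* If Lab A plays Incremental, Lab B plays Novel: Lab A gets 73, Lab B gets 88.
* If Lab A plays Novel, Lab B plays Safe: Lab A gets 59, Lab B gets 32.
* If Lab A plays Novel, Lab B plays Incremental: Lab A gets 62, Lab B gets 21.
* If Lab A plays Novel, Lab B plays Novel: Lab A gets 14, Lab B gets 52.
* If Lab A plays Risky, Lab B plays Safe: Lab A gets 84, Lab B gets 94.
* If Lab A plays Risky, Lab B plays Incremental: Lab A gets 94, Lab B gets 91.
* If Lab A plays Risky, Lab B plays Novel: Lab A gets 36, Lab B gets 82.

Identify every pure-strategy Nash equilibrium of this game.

Lab A against Safe: payoffs 57, 59, 84 → best response Risky.
Lab A against Incremental: payoffs 26, 62, 94 → best response Risky.
Lab A against Novel: payoffs 73, 14, 36 → best response Incremental.
Lab B against Incremental: payoffs 14, 67, 88 → best response Novel.
Lab B against Novel: payoffs 32, 21, 52 → best response Novel.
Lab B against Risky: payoffs 94, 91, 82 → best response Safe.
Mutual best responses: (Incremental, Novel); (Risky, Safe).

Pure-strategy Nash equilibria: (Incremental, Novel), (Risky, Safe)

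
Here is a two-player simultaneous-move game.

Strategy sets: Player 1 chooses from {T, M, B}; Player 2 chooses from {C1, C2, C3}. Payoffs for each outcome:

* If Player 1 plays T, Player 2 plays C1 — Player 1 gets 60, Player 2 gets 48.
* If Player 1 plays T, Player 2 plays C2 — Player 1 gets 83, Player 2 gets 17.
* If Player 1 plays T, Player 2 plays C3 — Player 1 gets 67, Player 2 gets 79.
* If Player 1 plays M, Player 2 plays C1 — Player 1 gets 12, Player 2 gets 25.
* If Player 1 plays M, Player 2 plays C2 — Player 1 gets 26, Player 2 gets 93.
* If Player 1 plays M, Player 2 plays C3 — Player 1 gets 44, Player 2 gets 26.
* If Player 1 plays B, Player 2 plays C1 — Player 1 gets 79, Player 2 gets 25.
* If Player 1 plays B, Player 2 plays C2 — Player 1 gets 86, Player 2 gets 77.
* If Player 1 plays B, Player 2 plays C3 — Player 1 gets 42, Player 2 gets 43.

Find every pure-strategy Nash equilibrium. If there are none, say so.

Player 1 against C1: payoffs 60, 12, 79 → best response B.
Player 1 against C2: payoffs 83, 26, 86 → best response B.
Player 1 against C3: payoffs 67, 44, 42 → best response T.
Player 2 against T: payoffs 48, 17, 79 → best response C3.
Player 2 against M: payoffs 25, 93, 26 → best response C2.
Player 2 against B: payoffs 25, 77, 43 → best response C2.
Mutual best responses: (T, C3); (B, C2).

(T, C3); (B, C2)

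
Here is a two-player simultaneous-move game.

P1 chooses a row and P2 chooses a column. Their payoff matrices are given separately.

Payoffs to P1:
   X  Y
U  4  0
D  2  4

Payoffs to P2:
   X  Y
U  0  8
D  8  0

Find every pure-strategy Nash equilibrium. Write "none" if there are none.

(U, X): P2 can switch to Y (0 → 8). Not NE.
(U, Y): P1 can switch to D (0 → 4). Not NE.
(D, X): P1 can switch to U (2 → 4). Not NE.
(D, Y): P2 can switch to X (0 → 8). Not NE.

This game has no pure Nash equilibrium.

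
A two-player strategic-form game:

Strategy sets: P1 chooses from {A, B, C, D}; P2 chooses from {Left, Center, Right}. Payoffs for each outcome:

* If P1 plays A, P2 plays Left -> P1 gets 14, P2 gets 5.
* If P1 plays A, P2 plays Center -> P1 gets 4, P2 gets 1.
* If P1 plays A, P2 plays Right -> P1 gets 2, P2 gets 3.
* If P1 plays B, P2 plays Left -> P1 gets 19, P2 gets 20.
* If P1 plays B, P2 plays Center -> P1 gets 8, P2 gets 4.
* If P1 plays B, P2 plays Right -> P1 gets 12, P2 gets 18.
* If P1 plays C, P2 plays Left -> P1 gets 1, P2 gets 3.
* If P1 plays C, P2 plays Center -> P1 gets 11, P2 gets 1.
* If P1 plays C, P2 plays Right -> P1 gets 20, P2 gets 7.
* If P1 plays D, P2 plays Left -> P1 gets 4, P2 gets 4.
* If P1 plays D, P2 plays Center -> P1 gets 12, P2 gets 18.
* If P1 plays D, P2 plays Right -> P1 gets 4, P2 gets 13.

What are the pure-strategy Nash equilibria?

Pure-strategy Nash equilibria: (B, Left); (C, Right); (D, Center)

P1 against Left: payoffs 14, 19, 1, 4 → best response B.
P1 against Center: payoffs 4, 8, 11, 12 → best response D.
P1 against Right: payoffs 2, 12, 20, 4 → best response C.
P2 against A: payoffs 5, 1, 3 → best response Left.
P2 against B: payoffs 20, 4, 18 → best response Left.
P2 against C: payoffs 3, 1, 7 → best response Right.
P2 against D: payoffs 4, 18, 13 → best response Center.
Mutual best responses: (B, Left); (C, Right); (D, Center).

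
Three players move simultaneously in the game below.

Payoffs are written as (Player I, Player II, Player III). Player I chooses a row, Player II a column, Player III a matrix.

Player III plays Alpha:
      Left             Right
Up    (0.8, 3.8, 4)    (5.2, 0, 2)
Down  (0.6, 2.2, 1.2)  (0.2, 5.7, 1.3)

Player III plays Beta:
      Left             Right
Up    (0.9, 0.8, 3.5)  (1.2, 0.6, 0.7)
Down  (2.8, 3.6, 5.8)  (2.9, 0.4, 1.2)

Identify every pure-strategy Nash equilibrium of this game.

Player I against (Left, Alpha): payoffs 0.8, 0.6 → best response Up.
Player I against (Left, Beta): payoffs 0.9, 2.8 → best response Down.
Player I against (Right, Alpha): payoffs 5.2, 0.2 → best response Up.
Player I against (Right, Beta): payoffs 1.2, 2.9 → best response Down.
Player II against (Up, Alpha): payoffs 3.8, 0 → best response Left.
Player II against (Up, Beta): payoffs 0.8, 0.6 → best response Left.
Player II against (Down, Alpha): payoffs 2.2, 5.7 → best response Right.
Player II against (Down, Beta): payoffs 3.6, 0.4 → best response Left.
Player III against (Up, Left): payoffs 4, 3.5 → best response Alpha.
Player III against (Up, Right): payoffs 2, 0.7 → best response Alpha.
Player III against (Down, Left): payoffs 1.2, 5.8 → best response Beta.
Player III against (Down, Right): payoffs 1.3, 1.2 → best response Alpha.
Mutual best responses: (Up, Left, Alpha); (Down, Left, Beta).

(Up, Left, Alpha), (Down, Left, Beta)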